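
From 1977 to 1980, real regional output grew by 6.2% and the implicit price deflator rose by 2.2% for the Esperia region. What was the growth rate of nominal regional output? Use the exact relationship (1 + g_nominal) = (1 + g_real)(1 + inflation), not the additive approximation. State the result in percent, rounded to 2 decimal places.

(1 + g_nom) = (1 + g_real)(1 + π) = 1.0620 × 1.0220 = 1.08536.

8.54%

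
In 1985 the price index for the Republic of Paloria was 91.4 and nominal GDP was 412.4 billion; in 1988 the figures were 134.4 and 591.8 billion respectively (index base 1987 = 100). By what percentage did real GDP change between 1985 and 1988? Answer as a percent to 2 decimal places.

-2.41%

Real GDP 1985 = 412.4 / 0.914 = 451.20.
Real GDP 1988 = 591.8 / 1.344 = 440.33.
Real growth = 440.33 / 451.20 − 1 = -0.0241.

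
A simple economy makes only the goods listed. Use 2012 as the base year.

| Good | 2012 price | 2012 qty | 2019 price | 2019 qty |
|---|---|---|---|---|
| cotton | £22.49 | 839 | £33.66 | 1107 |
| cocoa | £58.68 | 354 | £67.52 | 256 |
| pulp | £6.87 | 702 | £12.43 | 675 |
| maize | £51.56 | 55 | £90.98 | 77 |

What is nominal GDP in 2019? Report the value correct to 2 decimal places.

£69942.45

Nominal GDP 2019 = Σ (p_2019 × q_2019) = 33.66·1107 + 67.52·256 + 12.43·675 + 90.98·77 = 69942.45.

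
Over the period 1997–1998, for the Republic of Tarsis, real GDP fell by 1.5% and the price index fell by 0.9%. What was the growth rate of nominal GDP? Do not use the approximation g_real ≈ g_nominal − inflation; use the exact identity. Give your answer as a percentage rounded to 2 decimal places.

(1 + g_nom) = (1 + g_real)(1 + π) = 0.9850 × 0.9910 = 0.97614.

-2.39%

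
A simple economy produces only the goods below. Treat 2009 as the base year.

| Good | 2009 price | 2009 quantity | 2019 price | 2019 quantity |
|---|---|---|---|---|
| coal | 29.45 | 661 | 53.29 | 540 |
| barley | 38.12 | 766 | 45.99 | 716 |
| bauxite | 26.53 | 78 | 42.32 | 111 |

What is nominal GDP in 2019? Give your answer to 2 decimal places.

Nominal GDP 2019 = Σ (p_2019 × q_2019) = 53.29·540 + 45.99·716 + 42.32·111 = 66402.96.

66402.96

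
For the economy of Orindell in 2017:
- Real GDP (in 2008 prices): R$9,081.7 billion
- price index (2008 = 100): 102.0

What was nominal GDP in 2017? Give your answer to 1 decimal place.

Nominal GDP = Real × (price index/100) = 9081.7 × 1.020 = 9263.33.

R$9,263.3 billion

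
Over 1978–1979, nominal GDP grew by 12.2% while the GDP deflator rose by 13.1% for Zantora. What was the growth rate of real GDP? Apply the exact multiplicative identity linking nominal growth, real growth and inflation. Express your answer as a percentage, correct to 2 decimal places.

(1 + g_nom) = (1 + g_real)(1 + π), so g_real = 1.1220 / 1.1310 − 1 = -0.00796.

-0.80%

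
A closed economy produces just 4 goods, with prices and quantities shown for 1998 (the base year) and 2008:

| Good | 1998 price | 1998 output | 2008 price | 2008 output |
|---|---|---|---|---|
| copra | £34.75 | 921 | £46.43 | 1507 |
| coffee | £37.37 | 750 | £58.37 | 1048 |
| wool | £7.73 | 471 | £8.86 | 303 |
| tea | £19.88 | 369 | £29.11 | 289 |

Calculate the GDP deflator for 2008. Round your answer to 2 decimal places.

142.78

Nominal GDP 2008 = 46.43·1507 + 58.37·1048 + 8.86·303 + 29.11·289 = 142239.14.
Real GDP 2008 (at 1998 prices) = 34.75·1507 + 37.37·1048 + 7.73·303 + 19.88·289 = 99619.52.
Deflator = Nominal/Real × 100 = 142239.14/99619.52 × 100 = 142.782.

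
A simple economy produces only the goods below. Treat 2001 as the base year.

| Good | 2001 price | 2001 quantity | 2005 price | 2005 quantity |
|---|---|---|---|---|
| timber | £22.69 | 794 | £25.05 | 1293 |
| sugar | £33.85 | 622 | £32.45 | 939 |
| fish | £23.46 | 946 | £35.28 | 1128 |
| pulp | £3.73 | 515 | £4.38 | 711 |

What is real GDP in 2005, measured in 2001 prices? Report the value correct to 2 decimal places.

£90238.23

Real GDP 2005 = Σ (p_2001 × q_2005) = 22.69·1293 + 33.85·939 + 23.46·1128 + 3.73·711 = 90238.23.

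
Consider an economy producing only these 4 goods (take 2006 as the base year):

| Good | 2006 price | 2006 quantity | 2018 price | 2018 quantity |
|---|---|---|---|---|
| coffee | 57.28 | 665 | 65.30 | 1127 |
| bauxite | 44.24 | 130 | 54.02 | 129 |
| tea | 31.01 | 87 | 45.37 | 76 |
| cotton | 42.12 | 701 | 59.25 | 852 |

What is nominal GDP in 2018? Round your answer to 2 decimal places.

134490.80

Nominal GDP 2018 = Σ (p_2018 × q_2018) = 65.30·1127 + 54.02·129 + 45.37·76 + 59.25·852 = 134490.80.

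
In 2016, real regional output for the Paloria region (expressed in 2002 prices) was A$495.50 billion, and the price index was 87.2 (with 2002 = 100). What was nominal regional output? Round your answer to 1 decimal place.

A$432.1 billion

Nominal regional output = Real × (price index/100) = 495.50 × 0.872 = 432.08.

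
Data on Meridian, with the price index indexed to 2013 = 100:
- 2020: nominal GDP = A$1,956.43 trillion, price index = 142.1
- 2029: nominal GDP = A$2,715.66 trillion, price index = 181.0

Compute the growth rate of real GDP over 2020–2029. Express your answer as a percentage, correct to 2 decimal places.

8.97%

Deflate each year: 2020 → 1956.43/1.421 = 1376.80; 2029 → 2715.66/1.810 = 1500.36.
So real GDP changed by 1500.36/1376.80 − 1 = 0.0897, i.e. 8.97%.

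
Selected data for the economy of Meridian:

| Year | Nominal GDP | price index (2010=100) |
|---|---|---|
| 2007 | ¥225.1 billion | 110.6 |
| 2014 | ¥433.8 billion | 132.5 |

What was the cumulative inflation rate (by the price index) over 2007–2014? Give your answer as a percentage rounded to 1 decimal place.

Price-level change = 132.5 / 110.6 − 1 = 0.1980.

19.8%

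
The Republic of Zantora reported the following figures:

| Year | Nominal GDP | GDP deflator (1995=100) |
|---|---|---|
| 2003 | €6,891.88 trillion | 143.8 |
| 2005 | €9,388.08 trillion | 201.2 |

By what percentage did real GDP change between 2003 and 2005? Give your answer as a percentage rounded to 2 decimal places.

Real GDP 2003 = 6891.88 / 1.438 = 4792.68.
Real GDP 2005 = 9388.08 / 2.012 = 4666.04.
Real growth = 4666.04 / 4792.68 − 1 = -0.0264.

-2.64%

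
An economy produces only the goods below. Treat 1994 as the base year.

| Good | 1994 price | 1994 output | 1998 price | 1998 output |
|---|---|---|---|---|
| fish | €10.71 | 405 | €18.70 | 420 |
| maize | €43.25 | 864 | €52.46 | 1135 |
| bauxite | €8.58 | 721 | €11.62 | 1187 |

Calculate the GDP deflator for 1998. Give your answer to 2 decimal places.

Nominal GDP 1998 = 18.70·420 + 52.46·1135 + 11.62·1187 = 81189.04.
Real GDP 1998 (at 1994 prices) = 10.71·420 + 43.25·1135 + 8.58·1187 = 63771.41.
Deflator = Nominal/Real × 100 = 81189.04/63771.41 × 100 = 127.313.

127.31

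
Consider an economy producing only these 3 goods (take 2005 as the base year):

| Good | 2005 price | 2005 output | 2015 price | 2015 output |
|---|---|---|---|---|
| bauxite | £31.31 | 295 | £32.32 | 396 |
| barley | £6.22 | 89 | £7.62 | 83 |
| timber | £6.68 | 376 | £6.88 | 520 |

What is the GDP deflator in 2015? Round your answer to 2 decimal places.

Nominal GDP 2015 = 32.32·396 + 7.62·83 + 6.88·520 = 17008.78.
Real GDP 2015 (at 2005 prices) = 31.31·396 + 6.22·83 + 6.68·520 = 16388.62.
Deflator = Nominal/Real × 100 = 17008.78/16388.62 × 100 = 103.784.

103.78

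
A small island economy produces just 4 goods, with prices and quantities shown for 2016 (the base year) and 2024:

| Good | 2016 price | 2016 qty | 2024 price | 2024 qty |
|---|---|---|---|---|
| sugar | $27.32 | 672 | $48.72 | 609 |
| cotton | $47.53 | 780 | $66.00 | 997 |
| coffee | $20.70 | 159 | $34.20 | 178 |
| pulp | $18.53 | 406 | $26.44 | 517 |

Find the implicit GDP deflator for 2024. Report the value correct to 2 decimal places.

Nominal GDP 2024 = 48.72·609 + 66.00·997 + 34.20·178 + 26.44·517 = 115229.56.
Real GDP 2024 (at 2016 prices) = 27.32·609 + 47.53·997 + 20.70·178 + 18.53·517 = 77289.90.
Deflator = Nominal/Real × 100 = 115229.56/77289.90 × 100 = 149.087.

149.09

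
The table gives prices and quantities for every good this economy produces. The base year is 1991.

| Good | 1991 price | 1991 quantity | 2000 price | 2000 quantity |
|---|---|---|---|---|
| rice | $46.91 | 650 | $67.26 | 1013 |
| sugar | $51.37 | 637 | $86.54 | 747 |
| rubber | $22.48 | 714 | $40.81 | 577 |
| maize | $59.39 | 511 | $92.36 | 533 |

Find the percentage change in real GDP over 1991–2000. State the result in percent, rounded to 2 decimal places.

19.07%

Real GDP 1991 = Nominal GDP 1991 = 46.91·650 + 51.37·637 + 22.48·714 + 59.39·511 = 109613.20.
Real GDP 2000 (at 1991 prices) = 46.91·1013 + 51.37·747 + 22.48·577 + 59.39·533 = 130519.05.
Real growth = 130519.05/109613.20 − 1 = 0.1907.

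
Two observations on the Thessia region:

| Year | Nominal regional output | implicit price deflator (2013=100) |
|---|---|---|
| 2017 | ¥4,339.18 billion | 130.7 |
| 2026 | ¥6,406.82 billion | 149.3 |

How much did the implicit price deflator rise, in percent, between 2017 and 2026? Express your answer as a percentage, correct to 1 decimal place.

14.2%

Price-level change = 149.3 / 130.7 − 1 = 0.1423.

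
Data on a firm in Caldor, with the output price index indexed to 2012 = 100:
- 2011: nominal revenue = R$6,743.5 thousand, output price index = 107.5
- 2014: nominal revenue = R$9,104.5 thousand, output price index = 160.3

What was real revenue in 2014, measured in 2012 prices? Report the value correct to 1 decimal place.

R$5,679.7 thousand

Real revenue = Nominal / (output price index/100) = 9104.5 / 1.603 = 5679.66.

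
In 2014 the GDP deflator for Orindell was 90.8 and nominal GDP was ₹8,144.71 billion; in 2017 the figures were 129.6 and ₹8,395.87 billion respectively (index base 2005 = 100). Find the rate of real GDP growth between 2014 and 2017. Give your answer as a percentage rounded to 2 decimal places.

-27.78%

Real GDP 2014 = 8144.71 / 0.908 = 8969.94.
Real GDP 2017 = 8395.87 / 1.296 = 6478.29.
Real growth = 6478.29 / 8969.94 − 1 = -0.2778.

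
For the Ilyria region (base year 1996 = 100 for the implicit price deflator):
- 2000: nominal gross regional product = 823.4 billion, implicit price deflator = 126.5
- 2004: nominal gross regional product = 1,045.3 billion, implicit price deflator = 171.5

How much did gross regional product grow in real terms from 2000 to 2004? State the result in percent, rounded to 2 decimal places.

Deflate each year: 2000 → 823.4/1.265 = 650.91; 2004 → 1045.3/1.715 = 609.50.
So real gross regional product changed by 609.50/650.91 − 1 = -0.0636, i.e. -6.36%.

-6.36%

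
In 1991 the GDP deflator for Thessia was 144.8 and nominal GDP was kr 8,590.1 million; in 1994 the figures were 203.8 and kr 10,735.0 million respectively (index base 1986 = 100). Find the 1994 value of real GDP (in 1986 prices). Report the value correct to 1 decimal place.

kr 5,267.4 million

Real GDP = Nominal / (GDP deflator/100) = 10735.0 / 2.038 = 5267.42.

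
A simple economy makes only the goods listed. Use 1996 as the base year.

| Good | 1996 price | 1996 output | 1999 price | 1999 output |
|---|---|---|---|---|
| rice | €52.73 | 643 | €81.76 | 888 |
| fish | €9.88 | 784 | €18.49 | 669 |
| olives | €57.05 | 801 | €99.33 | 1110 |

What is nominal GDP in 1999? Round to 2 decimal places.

€195228.99

Nominal GDP 1999 = Σ (p_1999 × q_1999) = 81.76·888 + 18.49·669 + 99.33·1110 = 195228.99.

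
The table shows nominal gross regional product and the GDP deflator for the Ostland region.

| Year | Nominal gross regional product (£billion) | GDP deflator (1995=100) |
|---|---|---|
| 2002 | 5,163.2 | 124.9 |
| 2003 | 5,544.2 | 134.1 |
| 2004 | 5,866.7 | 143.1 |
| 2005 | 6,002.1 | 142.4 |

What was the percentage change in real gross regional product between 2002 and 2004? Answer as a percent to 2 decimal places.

-0.83%

Real gross regional product 2002 = 5163.2/1.249 = 4133.87.
Real gross regional product 2004 = 5866.7/1.431 = 4099.72.
Change = 4099.72/4133.87 − 1 = -0.0083.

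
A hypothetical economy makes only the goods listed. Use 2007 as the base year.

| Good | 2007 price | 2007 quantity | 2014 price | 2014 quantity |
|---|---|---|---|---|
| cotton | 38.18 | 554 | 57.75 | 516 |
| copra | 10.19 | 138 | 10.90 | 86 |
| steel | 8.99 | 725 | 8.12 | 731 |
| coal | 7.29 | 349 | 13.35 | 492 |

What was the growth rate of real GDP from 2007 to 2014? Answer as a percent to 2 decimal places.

Real GDP 2007 = Nominal GDP 2007 = 38.18·554 + 10.19·138 + 8.99·725 + 7.29·349 = 31619.90.
Real GDP 2014 (at 2007 prices) = 38.18·516 + 10.19·86 + 8.99·731 + 7.29·492 = 30735.59.
Real growth = 30735.59/31619.90 − 1 = -0.0280.

-2.80%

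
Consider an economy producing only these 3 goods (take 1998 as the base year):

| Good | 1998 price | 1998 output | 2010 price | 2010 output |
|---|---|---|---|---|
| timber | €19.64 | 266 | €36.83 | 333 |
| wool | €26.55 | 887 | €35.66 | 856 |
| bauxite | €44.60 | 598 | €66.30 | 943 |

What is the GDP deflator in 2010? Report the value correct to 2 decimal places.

147.65

Nominal GDP 2010 = 36.83·333 + 35.66·856 + 66.30·943 = 105310.25.
Real GDP 2010 (at 1998 prices) = 19.64·333 + 26.55·856 + 44.60·943 = 71324.72.
Deflator = Nominal/Real × 100 = 105310.25/71324.72 × 100 = 147.649.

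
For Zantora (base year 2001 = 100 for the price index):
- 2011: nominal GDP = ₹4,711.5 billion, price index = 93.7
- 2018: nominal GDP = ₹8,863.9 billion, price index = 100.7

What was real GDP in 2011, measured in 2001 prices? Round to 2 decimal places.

Real GDP = Nominal / (price index/100) = 4711.5 / 0.937 = 5028.28.

₹5,028.28 billion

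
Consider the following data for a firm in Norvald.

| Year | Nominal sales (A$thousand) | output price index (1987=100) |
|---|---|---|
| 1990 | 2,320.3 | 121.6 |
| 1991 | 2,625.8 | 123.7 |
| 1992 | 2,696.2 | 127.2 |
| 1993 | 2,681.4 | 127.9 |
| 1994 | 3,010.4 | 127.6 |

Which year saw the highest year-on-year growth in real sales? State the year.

1994

1991: real = 2625.8/1.237 = 2122.72; growth vs 1990 (1908.14) = 11.25%.
1992: real = 2696.2/1.272 = 2119.65; growth vs 1991 (2122.72) = -0.14%.
1993: real = 2681.4/1.279 = 2096.48; growth vs 1992 (2119.65) = -1.09%.
1994: real = 3010.4/1.276 = 2359.25; growth vs 1993 (2096.48) = 12.53%.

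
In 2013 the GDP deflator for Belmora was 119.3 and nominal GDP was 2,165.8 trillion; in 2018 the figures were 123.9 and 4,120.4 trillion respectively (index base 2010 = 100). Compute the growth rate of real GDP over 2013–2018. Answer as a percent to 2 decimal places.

83.19%

Deflate each year: 2013 → 2165.8/1.193 = 1815.42; 2018 → 4120.4/1.239 = 3325.59.
So real GDP changed by 3325.59/1815.42 − 1 = 0.8319, i.e. 83.19%.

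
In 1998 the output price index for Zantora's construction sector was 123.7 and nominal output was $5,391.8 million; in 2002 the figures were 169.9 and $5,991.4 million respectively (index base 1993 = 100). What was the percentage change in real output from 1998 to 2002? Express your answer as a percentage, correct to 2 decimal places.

-19.10%

Deflate each year: 1998 → 5391.8/1.237 = 4358.77; 2002 → 5991.4/1.699 = 3526.43.
So real output changed by 3526.43/4358.77 − 1 = -0.1910, i.e. -19.10%.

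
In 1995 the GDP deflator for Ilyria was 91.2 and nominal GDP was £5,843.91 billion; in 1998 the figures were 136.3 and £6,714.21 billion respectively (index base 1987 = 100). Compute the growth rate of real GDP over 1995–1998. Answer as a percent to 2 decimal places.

-23.12%

Deflate each year: 1995 → 5843.91/0.912 = 6407.80; 1998 → 6714.21/1.363 = 4926.05.
So real GDP changed by 4926.05/6407.80 − 1 = -0.2312, i.e. -23.12%.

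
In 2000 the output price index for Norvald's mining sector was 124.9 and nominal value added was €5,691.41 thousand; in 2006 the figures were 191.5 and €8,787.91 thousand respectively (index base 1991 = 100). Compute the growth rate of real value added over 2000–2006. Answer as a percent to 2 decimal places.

0.71%

Real value added 2000 = 5691.41 / 1.249 = 4556.77.
Real value added 2006 = 8787.91 / 1.915 = 4588.99.
Real growth = 4588.99 / 4556.77 − 1 = 0.0071.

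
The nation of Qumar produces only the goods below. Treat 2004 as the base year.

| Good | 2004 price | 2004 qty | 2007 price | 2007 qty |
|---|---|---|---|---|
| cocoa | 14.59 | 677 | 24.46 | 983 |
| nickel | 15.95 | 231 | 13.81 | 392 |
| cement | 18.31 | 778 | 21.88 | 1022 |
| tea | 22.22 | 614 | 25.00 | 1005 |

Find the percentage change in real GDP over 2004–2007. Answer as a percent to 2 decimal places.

Real GDP 2004 = Nominal GDP 2004 = 14.59·677 + 15.95·231 + 18.31·778 + 22.22·614 = 41450.14.
Real GDP 2007 (at 2004 prices) = 14.59·983 + 15.95·392 + 18.31·1022 + 22.22·1005 = 61638.29.
Real growth = 61638.29/41450.14 − 1 = 0.4870.

48.70%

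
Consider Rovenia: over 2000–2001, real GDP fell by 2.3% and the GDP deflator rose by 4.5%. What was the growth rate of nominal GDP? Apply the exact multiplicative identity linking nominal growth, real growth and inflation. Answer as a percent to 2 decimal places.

(1 + g_nom) = (1 + g_real)(1 + π) = 0.9770 × 1.0450 = 1.02097.

2.10%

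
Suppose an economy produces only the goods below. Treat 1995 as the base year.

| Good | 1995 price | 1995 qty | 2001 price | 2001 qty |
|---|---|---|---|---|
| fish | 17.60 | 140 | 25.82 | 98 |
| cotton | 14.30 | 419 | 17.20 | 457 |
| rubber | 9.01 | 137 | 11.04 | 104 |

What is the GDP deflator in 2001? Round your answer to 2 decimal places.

125.46

Nominal GDP 2001 = 25.82·98 + 17.20·457 + 11.04·104 = 11538.92.
Real GDP 2001 (at 1995 prices) = 17.60·98 + 14.30·457 + 9.01·104 = 9196.94.
Deflator = Nominal/Real × 100 = 11538.92/9196.94 × 100 = 125.465.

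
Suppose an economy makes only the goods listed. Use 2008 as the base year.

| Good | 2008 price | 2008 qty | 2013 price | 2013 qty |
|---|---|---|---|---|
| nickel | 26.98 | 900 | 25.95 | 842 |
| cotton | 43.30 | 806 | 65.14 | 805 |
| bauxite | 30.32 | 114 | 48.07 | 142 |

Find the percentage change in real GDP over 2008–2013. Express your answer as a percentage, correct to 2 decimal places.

-1.21%

Real GDP 2008 = Nominal GDP 2008 = 26.98·900 + 43.30·806 + 30.32·114 = 62638.28.
Real GDP 2013 (at 2008 prices) = 26.98·842 + 43.30·805 + 30.32·142 = 61879.10.
Real growth = 61879.10/62638.28 − 1 = -0.0121.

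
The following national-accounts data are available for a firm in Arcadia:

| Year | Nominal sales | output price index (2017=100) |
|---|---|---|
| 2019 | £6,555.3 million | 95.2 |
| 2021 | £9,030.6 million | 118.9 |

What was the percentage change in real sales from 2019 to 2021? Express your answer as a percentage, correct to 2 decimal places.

10.30%

Real sales 2019 = 6555.3 / 0.952 = 6885.82.
Real sales 2021 = 9030.6 / 1.189 = 7595.12.
Real growth = 7595.12 / 6885.82 − 1 = 0.1030.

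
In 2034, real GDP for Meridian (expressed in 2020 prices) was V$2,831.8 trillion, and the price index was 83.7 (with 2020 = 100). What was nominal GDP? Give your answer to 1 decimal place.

V$2,370.2 trillion

Nominal GDP = Real × (price index/100) = 2831.8 × 0.837 = 2370.22.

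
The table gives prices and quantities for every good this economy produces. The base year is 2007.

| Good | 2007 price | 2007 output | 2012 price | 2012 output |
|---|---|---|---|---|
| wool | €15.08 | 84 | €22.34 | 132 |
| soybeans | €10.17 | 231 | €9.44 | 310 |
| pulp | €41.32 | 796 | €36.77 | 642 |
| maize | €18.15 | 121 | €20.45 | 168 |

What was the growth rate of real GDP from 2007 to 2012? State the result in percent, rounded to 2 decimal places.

-10.29%

Real GDP 2007 = Nominal GDP 2007 = 15.08·84 + 10.17·231 + 41.32·796 + 18.15·121 = 38702.86.
Real GDP 2012 (at 2007 prices) = 15.08·132 + 10.17·310 + 41.32·642 + 18.15·168 = 34719.90.
Real growth = 34719.90/38702.86 − 1 = -0.1029.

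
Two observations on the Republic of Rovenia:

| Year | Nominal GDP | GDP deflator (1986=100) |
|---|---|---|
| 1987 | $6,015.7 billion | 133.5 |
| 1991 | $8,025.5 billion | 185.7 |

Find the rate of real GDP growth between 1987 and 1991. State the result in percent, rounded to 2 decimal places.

-4.09%

Real GDP 1987 = 6015.7 / 1.335 = 4506.14.
Real GDP 1991 = 8025.5 / 1.857 = 4321.76.
Real growth = 4321.76 / 4506.14 − 1 = -0.0409.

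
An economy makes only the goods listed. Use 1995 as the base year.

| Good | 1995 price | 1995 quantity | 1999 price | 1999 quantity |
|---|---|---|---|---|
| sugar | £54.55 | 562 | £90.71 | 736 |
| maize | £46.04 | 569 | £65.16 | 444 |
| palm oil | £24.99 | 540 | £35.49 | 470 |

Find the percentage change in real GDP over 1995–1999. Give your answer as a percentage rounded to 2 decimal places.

2.83%

Real GDP 1995 = Nominal GDP 1995 = 54.55·562 + 46.04·569 + 24.99·540 = 70348.46.
Real GDP 1999 (at 1995 prices) = 54.55·736 + 46.04·444 + 24.99·470 = 72335.86.
Real growth = 72335.86/70348.46 − 1 = 0.0283.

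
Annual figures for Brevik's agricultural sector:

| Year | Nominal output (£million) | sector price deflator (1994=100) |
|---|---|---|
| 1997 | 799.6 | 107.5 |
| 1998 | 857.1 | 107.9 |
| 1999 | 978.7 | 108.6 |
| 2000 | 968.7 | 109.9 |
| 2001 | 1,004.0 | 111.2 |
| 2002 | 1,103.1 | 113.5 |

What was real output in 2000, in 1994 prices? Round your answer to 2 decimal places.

£881.44 million

Real output 2000 = 968.7 / 1.099 = 881.44.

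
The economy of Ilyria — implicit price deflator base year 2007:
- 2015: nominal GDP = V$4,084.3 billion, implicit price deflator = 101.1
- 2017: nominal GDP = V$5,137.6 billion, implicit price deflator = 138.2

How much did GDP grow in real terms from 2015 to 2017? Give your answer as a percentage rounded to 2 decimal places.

Deflate each year: 2015 → 4084.3/1.011 = 4039.86; 2017 → 5137.6/1.382 = 3717.51.
So real GDP changed by 3717.51/4039.86 − 1 = -0.0798, i.e. -7.98%.

-7.98%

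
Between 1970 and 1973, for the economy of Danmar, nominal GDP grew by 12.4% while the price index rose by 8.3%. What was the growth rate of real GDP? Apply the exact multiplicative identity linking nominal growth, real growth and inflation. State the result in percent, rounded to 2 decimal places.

3.79%

(1 + g_nom) = (1 + g_real)(1 + π), so g_real = 1.1240 / 1.0830 − 1 = 0.03786.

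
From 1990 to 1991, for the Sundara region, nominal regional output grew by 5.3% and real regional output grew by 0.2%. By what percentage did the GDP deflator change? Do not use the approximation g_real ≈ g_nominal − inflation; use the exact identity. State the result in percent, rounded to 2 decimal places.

5.09%

(1 + g_nom) = (1 + g_real)(1 + π), so π = 1.0530 / 1.0020 − 1 = 0.05090.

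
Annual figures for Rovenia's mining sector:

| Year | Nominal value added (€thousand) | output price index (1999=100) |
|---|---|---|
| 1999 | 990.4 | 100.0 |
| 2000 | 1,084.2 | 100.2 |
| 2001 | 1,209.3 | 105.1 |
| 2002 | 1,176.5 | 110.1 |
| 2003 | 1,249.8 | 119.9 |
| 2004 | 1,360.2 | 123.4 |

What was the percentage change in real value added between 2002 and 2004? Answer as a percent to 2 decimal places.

3.15%

Real value added 2002 = 1176.5/1.101 = 1068.57.
Real value added 2004 = 1360.2/1.234 = 1102.27.
Change = 1102.27/1068.57 − 1 = 0.0315.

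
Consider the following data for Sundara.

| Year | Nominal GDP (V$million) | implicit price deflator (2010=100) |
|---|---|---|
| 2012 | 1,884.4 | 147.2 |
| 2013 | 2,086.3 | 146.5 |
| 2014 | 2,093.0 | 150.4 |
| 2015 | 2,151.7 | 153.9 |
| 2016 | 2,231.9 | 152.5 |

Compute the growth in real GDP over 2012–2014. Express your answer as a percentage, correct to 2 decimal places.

8.71%

Real GDP 2012 = 1884.4/1.472 = 1280.16.
Real GDP 2014 = 2093.0/1.504 = 1391.62.
Change = 1391.62/1280.16 − 1 = 0.0871.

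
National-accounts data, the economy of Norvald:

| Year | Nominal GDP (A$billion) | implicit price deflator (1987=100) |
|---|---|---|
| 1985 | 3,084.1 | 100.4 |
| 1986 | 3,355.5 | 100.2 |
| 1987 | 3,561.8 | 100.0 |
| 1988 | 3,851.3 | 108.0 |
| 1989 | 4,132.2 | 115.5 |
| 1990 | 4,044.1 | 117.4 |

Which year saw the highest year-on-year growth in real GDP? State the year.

1986: real = 3355.5/1.002 = 3348.80; growth vs 1985 (3071.81) = 9.02%.
1987: real = 3561.8/1.000 = 3561.80; growth vs 1986 (3348.80) = 6.36%.
1988: real = 3851.3/1.080 = 3566.02; growth vs 1987 (3561.80) = 0.12%.
1989: real = 4132.2/1.155 = 3577.66; growth vs 1988 (3566.02) = 0.33%.
1990: real = 4044.1/1.174 = 3444.72; growth vs 1989 (3577.66) = -3.72%.

1986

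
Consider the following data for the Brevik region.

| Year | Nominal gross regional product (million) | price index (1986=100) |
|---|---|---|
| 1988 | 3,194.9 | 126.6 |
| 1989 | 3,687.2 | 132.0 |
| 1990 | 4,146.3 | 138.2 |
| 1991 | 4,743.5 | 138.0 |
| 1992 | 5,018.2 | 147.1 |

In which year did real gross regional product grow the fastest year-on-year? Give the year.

1989: real = 3687.2/1.320 = 2793.33; growth vs 1988 (2523.62) = 10.69%.
1990: real = 4146.3/1.382 = 3000.22; growth vs 1989 (2793.33) = 7.41%.
1991: real = 4743.5/1.380 = 3437.32; growth vs 1990 (3000.22) = 14.57%.
1992: real = 5018.2/1.471 = 3411.42; growth vs 1991 (3437.32) = -0.75%.

1991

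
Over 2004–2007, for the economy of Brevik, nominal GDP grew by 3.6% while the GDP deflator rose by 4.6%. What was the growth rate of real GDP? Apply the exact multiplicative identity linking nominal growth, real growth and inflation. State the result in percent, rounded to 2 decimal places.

(1 + g_nom) = (1 + g_real)(1 + π), so g_real = 1.0360 / 1.0460 − 1 = -0.00956.

-0.96%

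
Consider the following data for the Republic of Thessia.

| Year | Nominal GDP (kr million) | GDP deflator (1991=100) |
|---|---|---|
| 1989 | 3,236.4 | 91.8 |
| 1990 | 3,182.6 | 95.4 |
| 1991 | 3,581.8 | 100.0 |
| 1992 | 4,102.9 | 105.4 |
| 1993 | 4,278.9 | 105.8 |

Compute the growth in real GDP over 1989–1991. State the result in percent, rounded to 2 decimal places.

1.60%

Real GDP 1989 = 3236.4/0.918 = 3525.49.
Real GDP 1991 = 3581.8/1.000 = 3581.80.
Change = 3581.80/3525.49 − 1 = 0.0160.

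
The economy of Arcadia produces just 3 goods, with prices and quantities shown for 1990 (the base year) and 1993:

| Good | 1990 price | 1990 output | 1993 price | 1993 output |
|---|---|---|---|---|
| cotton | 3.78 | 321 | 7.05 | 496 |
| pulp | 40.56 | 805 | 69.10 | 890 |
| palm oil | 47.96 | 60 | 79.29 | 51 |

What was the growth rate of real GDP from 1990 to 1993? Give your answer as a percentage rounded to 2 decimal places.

Real GDP 1990 = Nominal GDP 1990 = 3.78·321 + 40.56·805 + 47.96·60 = 36741.78.
Real GDP 1993 (at 1990 prices) = 3.78·496 + 40.56·890 + 47.96·51 = 40419.24.
Real growth = 40419.24/36741.78 − 1 = 0.1001.

10.01%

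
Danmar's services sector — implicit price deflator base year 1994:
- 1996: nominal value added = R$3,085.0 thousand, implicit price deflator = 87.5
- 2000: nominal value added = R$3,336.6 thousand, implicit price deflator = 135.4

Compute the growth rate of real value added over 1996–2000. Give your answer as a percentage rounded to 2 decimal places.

Real value added 1996 = 3085.0 / 0.875 = 3525.71.
Real value added 2000 = 3336.6 / 1.354 = 2464.25.
Real growth = 2464.25 / 3525.71 − 1 = -0.3011.

-30.11%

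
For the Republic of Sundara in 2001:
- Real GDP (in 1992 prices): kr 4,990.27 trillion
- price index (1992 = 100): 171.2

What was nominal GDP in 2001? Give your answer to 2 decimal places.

Nominal GDP = Real × (price index/100) = 4990.27 × 1.712 = 8543.34.

kr 8,543.34 trillion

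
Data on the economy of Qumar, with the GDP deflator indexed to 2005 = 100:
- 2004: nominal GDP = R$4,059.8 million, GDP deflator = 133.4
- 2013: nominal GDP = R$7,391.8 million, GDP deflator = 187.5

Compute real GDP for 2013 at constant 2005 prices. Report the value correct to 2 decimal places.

Real GDP = Nominal / (GDP deflator/100) = 7391.8 / 1.875 = 3942.29.

R$3,942.29 million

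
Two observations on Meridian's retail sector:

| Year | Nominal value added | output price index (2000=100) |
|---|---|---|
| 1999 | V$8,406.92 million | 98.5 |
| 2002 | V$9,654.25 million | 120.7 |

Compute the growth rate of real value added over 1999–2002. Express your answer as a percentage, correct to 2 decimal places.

-6.28%

Deflate each year: 1999 → 8406.92/0.985 = 8534.94; 2002 → 9654.25/1.207 = 7998.55.
So real value added changed by 7998.55/8534.94 − 1 = -0.0628, i.e. -6.28%.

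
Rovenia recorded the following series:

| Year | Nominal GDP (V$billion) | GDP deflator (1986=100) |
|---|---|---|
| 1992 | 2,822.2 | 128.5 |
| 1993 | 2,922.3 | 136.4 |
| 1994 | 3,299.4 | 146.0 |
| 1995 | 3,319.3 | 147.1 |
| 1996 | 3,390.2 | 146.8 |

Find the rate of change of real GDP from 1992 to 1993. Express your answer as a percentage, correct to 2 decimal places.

-2.45%

Real GDP 1992 = 2822.2/1.285 = 2196.26.
Real GDP 1993 = 2922.3/1.364 = 2142.45.
Change = 2142.45/2196.26 − 1 = -0.0245.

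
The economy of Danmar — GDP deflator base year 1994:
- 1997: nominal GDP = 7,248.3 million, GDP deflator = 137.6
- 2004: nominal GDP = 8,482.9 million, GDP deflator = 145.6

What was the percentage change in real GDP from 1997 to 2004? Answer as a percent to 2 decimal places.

Real GDP 1997 = 7248.3 / 1.376 = 5267.66.
Real GDP 2004 = 8482.9 / 1.456 = 5826.17.
Real growth = 5826.17 / 5267.66 − 1 = 0.1060.

10.60%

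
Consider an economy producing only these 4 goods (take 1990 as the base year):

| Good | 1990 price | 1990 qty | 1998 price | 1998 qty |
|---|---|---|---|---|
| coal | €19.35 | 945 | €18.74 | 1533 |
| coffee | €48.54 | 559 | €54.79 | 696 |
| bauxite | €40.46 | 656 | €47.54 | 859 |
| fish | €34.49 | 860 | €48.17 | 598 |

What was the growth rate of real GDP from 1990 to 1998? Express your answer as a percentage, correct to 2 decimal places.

16.93%

Real GDP 1990 = Nominal GDP 1990 = 19.35·945 + 48.54·559 + 40.46·656 + 34.49·860 = 101622.77.
Real GDP 1998 (at 1990 prices) = 19.35·1533 + 48.54·696 + 40.46·859 + 34.49·598 = 118827.55.
Real growth = 118827.55/101622.77 − 1 = 0.1693.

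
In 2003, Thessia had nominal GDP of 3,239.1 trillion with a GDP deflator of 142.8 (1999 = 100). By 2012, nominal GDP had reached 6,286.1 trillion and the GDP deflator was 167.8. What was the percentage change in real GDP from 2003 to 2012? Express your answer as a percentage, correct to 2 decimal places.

65.16%

Real GDP 2003 = 3239.1 / 1.428 = 2268.28.
Real GDP 2012 = 6286.1 / 1.678 = 3746.19.
Real growth = 3746.19 / 2268.28 − 1 = 0.6516.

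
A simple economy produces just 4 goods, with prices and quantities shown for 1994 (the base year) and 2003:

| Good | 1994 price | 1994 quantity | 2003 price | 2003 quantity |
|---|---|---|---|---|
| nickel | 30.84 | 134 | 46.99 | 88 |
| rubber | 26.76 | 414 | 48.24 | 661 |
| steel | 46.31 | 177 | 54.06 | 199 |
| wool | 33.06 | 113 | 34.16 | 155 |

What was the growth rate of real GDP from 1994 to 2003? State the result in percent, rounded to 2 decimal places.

27.99%

Real GDP 1994 = Nominal GDP 1994 = 30.84·134 + 26.76·414 + 46.31·177 + 33.06·113 = 27143.85.
Real GDP 2003 (at 1994 prices) = 30.84·88 + 26.76·661 + 46.31·199 + 33.06·155 = 34742.27.
Real growth = 34742.27/27143.85 − 1 = 0.2799.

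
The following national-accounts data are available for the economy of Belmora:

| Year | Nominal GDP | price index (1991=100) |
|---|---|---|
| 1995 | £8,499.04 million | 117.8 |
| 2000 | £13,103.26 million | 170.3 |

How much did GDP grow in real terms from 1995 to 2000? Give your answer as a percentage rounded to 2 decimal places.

Real GDP 1995 = 8499.04 / 1.178 = 7214.80.
Real GDP 2000 = 13103.26 / 1.703 = 7694.22.
Real growth = 7694.22 / 7214.80 − 1 = 0.0664.

6.64%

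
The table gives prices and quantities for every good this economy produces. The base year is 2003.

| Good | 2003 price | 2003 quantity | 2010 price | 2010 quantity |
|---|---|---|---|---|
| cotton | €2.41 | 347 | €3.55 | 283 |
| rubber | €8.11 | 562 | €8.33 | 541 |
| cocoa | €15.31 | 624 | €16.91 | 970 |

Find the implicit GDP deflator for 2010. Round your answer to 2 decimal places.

110.01

Nominal GDP 2010 = 3.55·283 + 8.33·541 + 16.91·970 = 21913.88.
Real GDP 2010 (at 2003 prices) = 2.41·283 + 8.11·541 + 15.31·970 = 19920.24.
Deflator = Nominal/Real × 100 = 21913.88/19920.24 × 100 = 110.008.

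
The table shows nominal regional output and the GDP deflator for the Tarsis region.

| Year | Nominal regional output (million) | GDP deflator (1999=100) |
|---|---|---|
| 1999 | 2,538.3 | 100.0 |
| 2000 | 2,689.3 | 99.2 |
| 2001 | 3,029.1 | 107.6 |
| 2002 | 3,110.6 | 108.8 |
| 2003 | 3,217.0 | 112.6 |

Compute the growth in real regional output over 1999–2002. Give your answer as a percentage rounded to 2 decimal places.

Real regional output 1999 = 2538.3/1.000 = 2538.30.
Real regional output 2002 = 3110.6/1.088 = 2859.01.
Change = 2859.01/2538.30 − 1 = 0.1263.

12.63%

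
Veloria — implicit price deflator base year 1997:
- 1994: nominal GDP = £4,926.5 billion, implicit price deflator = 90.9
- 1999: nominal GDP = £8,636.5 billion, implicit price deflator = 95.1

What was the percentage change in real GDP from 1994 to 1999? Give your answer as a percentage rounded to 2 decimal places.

67.56%

Deflate each year: 1994 → 4926.5/0.909 = 5419.69; 1999 → 8636.5/0.951 = 9081.49.
So real GDP changed by 9081.49/5419.69 − 1 = 0.6756, i.e. 67.56%.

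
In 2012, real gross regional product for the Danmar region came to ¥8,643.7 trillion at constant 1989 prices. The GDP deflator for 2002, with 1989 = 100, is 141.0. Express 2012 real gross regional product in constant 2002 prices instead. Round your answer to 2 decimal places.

¥12,187.62 trillion

Real gross regional product in 2002 prices = Real gross regional product in 1989 prices × (P_2002/P_1989) = 8643.7 × 1.410 = 12187.62.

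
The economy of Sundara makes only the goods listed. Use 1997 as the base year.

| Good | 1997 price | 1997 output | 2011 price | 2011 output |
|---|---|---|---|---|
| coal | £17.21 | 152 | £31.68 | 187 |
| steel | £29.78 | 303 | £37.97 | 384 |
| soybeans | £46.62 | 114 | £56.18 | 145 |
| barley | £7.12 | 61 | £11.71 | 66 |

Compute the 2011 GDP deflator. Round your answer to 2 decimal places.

134.45

Nominal GDP 2011 = 31.68·187 + 37.97·384 + 56.18·145 + 11.71·66 = 29423.60.
Real GDP 2011 (at 1997 prices) = 17.21·187 + 29.78·384 + 46.62·145 + 7.12·66 = 21883.61.
Deflator = Nominal/Real × 100 = 29423.60/21883.61 × 100 = 134.455.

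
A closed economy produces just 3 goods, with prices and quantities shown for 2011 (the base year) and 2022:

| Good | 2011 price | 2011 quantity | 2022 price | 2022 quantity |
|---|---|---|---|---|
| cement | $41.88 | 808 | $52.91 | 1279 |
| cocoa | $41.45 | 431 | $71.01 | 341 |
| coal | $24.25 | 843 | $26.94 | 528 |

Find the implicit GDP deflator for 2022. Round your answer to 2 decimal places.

131.81

Nominal GDP 2022 = 52.91·1279 + 71.01·341 + 26.94·528 = 106110.62.
Real GDP 2022 (at 2011 prices) = 41.88·1279 + 41.45·341 + 24.25·528 = 80502.97.
Deflator = Nominal/Real × 100 = 106110.62/80502.97 × 100 = 131.810.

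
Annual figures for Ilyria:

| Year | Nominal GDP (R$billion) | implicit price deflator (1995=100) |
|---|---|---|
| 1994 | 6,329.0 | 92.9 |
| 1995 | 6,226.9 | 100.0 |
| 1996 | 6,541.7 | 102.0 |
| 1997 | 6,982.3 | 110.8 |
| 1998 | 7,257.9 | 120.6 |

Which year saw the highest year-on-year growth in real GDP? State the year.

1996

1995: real = 6226.9/1.000 = 6226.90; growth vs 1994 (6812.70) = -8.60%.
1996: real = 6541.7/1.020 = 6413.43; growth vs 1995 (6226.90) = 3.00%.
1997: real = 6982.3/1.108 = 6301.71; growth vs 1996 (6413.43) = -1.74%.
1998: real = 7257.9/1.206 = 6018.16; growth vs 1997 (6301.71) = -4.50%.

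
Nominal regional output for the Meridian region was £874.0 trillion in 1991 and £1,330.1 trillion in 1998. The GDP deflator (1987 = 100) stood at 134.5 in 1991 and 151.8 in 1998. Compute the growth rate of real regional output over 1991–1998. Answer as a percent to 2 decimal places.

Real regional output 1991 = 874.0 / 1.345 = 649.81.
Real regional output 1998 = 1330.1 / 1.518 = 876.22.
Real growth = 876.22 / 649.81 − 1 = 0.3484.

34.84%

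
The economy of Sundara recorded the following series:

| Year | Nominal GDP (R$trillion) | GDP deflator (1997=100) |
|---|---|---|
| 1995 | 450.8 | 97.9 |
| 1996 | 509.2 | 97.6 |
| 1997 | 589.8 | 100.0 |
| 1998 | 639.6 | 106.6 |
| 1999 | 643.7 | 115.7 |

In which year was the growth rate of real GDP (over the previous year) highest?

1996: real = 509.2/0.976 = 521.72; growth vs 1995 (460.47) = 13.30%.
1997: real = 589.8/1.000 = 589.80; growth vs 1996 (521.72) = 13.05%.
1998: real = 639.6/1.066 = 600.00; growth vs 1997 (589.80) = 1.73%.
1999: real = 643.7/1.157 = 556.35; growth vs 1998 (600.00) = -7.28%.

1996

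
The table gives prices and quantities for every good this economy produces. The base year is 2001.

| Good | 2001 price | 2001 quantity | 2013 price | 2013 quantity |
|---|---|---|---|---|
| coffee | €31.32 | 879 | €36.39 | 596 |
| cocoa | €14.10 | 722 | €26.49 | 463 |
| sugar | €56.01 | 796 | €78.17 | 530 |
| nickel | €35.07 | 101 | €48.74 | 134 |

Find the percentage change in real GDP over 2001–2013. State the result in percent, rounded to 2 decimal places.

Real GDP 2001 = Nominal GDP 2001 = 31.32·879 + 14.10·722 + 56.01·796 + 35.07·101 = 85836.51.
Real GDP 2013 (at 2001 prices) = 31.32·596 + 14.10·463 + 56.01·530 + 35.07·134 = 59579.70.
Real growth = 59579.70/85836.51 − 1 = -0.3059.

-30.59%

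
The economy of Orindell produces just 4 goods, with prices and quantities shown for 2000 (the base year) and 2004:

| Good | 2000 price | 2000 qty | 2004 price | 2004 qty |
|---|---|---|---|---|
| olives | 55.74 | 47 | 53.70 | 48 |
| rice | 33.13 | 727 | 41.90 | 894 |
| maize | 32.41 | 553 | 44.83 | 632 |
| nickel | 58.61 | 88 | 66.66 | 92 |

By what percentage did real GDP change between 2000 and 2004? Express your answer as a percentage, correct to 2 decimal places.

16.84%

Real GDP 2000 = Nominal GDP 2000 = 55.74·47 + 33.13·727 + 32.41·553 + 58.61·88 = 49785.70.
Real GDP 2004 (at 2000 prices) = 55.74·48 + 33.13·894 + 32.41·632 + 58.61·92 = 58168.98.
Real growth = 58168.98/49785.70 − 1 = 0.1684.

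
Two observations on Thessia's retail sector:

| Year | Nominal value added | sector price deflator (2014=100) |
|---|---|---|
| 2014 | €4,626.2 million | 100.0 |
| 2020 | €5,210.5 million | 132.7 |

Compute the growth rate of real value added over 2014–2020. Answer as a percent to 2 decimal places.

-15.12%

Deflate each year: 2014 → 4626.2/1.000 = 4626.20; 2020 → 5210.5/1.327 = 3926.53.
So real value added changed by 3926.53/4626.20 − 1 = -0.1512, i.e. -15.12%.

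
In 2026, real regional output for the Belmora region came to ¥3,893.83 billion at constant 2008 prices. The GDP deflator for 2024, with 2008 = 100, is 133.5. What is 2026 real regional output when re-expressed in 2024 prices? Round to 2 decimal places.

¥5,198.26 billion

Real regional output in 2024 prices = Real regional output in 2008 prices × (P_2024/P_2008) = 3893.83 × 1.335 = 5198.26.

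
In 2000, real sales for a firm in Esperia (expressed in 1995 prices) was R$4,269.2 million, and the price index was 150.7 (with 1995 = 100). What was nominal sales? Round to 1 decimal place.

R$6,433.7 million

Nominal sales = Real × (price index/100) = 4269.2 × 1.507 = 6433.68.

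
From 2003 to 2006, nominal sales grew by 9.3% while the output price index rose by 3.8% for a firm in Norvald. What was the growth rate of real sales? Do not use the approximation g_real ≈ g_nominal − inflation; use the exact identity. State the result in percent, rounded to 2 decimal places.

5.30%

(1 + g_nom) = (1 + g_real)(1 + π), so g_real = 1.0930 / 1.0380 − 1 = 0.05299.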